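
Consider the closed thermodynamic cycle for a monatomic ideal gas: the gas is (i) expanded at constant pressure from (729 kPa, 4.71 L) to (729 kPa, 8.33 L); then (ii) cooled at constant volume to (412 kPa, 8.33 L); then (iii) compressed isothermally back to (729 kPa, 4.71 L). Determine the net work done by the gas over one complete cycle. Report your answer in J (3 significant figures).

W_net ≈ 682 J

Leg (i): W = PΔV = (729)(8.33 − 4.71) = 2639 J.
Leg (ii): W = 0.
Leg (iii): W = PᵢVᵢ ln(V_f/Vᵢ) = (3432) ln(4.71/8.33) = -1957 J.
W_net = 2639 − 1957 = 682.2 J.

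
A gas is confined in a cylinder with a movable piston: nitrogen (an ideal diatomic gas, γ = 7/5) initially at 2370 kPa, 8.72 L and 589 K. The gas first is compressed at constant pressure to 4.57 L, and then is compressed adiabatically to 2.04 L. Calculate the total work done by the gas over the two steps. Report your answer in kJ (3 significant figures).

W_total ≈ -20.1 kJ

Step 1 (isobaric): W = PΔV = (2370 kPa)(4.57 − 8.72 L) = -9836 J.
After step 1: P = 2370 kPa, V = 4.57 L, T = 308.7 K.
Step 2 (adiabatic): W = (P₁V₁ − P₂V₂)/(γ−1) = (10831 − 14955)/0.4 = -10310 J.
W_total = -9836 − 10310 = -20145 J.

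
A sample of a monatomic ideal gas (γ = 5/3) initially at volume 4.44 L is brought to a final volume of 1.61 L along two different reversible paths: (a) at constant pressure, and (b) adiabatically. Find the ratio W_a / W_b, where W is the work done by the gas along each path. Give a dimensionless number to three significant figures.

Path (a) isobaric: W = P₁(V₂ − V₁) → W_a/(P₁V₁) = -0.6374.
Path (b) adiabatic: W = P₁V₁(1 − (V₁/V₂)^(γ−1))/(γ−1) → W_b/(P₁V₁) = -1.45.
W_a / W_b = -0.6374 / -1.45 = 0.4396.

W_a / W_b ≈ 0.440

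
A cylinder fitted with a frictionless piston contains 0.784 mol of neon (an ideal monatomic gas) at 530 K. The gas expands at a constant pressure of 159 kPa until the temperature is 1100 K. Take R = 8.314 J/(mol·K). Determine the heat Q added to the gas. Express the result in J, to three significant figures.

Isobaric: W = nRΔT = (0.784)(8.314)(570) = 3715 J.
ΔU = nCᵥΔT with Cᵥ = 3R/2: ΔU = (0.784)(12.47)(570) = 5573 J.
Q = ΔU + W = 5573 + 3715 = 9288 J.

Q ≈ 9290 J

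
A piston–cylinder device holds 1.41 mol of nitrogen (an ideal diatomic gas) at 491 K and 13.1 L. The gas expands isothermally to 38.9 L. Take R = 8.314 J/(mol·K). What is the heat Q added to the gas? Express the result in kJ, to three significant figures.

Isothermal ⇒ ΔU = 0, so Q = W = nRT ln(V₂/V₁).
Q = (1.41)(8.314)(491) ln(38.9/13.1) = 5756 × 1.088 = 6265 J.

Q ≈ 6.26 kJ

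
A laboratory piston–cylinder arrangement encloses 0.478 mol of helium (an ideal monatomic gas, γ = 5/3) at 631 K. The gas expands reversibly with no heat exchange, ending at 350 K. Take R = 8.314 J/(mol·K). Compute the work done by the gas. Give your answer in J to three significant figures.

W ≈ 1680 J

Adiabatic ⇒ Q = 0, so W_by = −ΔU = nCᵥ(T₁ − T₂).
Cᵥ = 3R/2 = 12.47 J/(mol·K).
W = (0.478)(12.47)(631 − 350) = 1675 J.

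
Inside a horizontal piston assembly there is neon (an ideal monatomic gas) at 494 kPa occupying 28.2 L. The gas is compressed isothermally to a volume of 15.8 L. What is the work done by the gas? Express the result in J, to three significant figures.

Isothermal: W = nRT ln(V₂/V₁) = P₁V₁ ln(V₂/V₁).
P₁V₁ = (494 kPa)(28.2 L) = 13931 J.
W = 13931 × ln(15.8/28.2) = 13931 × -0.5793
W_by_gas = -8070 J.

W ≈ -8070 J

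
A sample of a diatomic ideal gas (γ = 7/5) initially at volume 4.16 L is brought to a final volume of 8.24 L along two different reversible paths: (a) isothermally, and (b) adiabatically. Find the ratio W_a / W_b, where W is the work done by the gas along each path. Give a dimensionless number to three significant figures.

W_a / W_b ≈ 1.14

Path (a) isothermal: W = P₁V₁ ln(V₂/V₁) → W_a/(P₁V₁) = 0.6835.
Path (b) adiabatic: W = P₁V₁(1 − (V₁/V₂)^(γ−1))/(γ−1) → W_b/(P₁V₁) = 0.598.
W_a / W_b = 0.6835 / 0.598 = 1.143.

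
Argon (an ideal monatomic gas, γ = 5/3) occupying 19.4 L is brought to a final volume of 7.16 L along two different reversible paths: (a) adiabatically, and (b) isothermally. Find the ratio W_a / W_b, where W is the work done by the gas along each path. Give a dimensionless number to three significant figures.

W_a / W_b ≈ 1.42

Path (a) adiabatic: W = P₁V₁(1 − (V₁/V₂)^(γ−1))/(γ−1) → W_a/(P₁V₁) = -1.415.
Path (b) isothermal: W = P₁V₁ ln(V₂/V₁) → W_b/(P₁V₁) = -0.9968.
W_a / W_b = -1.415 / -0.9968 = 1.42.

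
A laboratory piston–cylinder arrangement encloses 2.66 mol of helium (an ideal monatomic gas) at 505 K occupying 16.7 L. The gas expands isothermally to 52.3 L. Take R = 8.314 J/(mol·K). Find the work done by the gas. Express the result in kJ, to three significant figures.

Isothermal: W = nRT ln(V₂/V₁).
W = (2.66)(8.314)(505) × ln(52.3/16.7)
  = 11168 × 1.142
W_by_gas = 12749 J.

W ≈ 12.7 kJ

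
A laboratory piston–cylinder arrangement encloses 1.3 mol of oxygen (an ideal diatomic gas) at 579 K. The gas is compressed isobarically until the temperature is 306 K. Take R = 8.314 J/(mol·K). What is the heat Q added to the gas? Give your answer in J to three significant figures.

Isobaric: W = nRΔT = (1.3)(8.314)(-273) = -2951 J.
ΔU = nCᵥΔT with Cᵥ = 5R/2: ΔU = (1.3)(20.79)(-273) = -7377 J.
Q = ΔU + W = -7377 − 2951 = -10327 J.

Q ≈ -10300 J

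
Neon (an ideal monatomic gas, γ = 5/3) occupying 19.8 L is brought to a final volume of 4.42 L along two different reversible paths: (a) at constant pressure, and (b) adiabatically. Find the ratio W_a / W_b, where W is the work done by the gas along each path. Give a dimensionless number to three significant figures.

W_a / W_b ≈ 0.302

Path (a) isobaric: W = P₁(V₂ − V₁) → W_a/(P₁V₁) = -0.7768.
Path (b) adiabatic: W = P₁V₁(1 − (V₁/V₂)^(γ−1))/(γ−1) → W_b/(P₁V₁) = -2.576.
W_a / W_b = -0.7768 / -2.576 = 0.3015.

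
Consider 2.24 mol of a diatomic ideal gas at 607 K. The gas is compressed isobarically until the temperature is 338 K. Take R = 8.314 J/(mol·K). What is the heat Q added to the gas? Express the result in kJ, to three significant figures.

Q ≈ -17.5 kJ

Isobaric: W = nRΔT = (2.24)(8.314)(-269) = -5010 J.
ΔU = nCᵥΔT with Cᵥ = 5R/2: ΔU = (2.24)(20.79)(-269) = -12524 J.
Q = ΔU + W = -12524 − 5010 = -17534 J.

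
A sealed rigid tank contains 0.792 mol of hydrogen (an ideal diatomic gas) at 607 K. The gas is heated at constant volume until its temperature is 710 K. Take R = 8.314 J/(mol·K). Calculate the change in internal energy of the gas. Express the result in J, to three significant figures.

Constant volume ⇒ W = 0, so Q = ΔU = nCᵥΔT with Cᵥ = 5R/2 = 20.79 J/(mol·K).
ΔU = (0.792)(20.79)(710 − 607) = 1696 J.

ΔU ≈ 1700 J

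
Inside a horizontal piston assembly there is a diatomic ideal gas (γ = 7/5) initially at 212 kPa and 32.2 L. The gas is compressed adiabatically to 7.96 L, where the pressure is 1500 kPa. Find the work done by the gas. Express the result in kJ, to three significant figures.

Adiabatic: W = (P₁V₁ − P₂V₂)/(γ − 1) with γ = 7/5.
P₁V₁ = 6826 J, P₂V₂ = 11940 J.
W = (6826 − 11940) / 0.4 = -12784 J.

W ≈ -12.8 kJ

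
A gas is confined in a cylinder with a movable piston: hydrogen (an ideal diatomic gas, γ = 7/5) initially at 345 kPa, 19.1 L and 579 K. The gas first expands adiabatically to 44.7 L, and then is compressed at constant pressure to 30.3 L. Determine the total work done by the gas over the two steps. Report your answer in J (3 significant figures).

Step 1 (adiabatic): W = (P₁V₁ − P₂V₂)/(γ−1) = (6590 − 4690)/0.4 = 4750 J.
After step 1: P = 104.9 kPa, V = 44.7 L, T = 412.1 K.
Step 2 (isobaric): W = PΔV = (104.9 kPa)(30.3 − 44.7 L) = -1511 J.
W_total = 4750 − 1511 = 3239 J.

W_total ≈ 3240 J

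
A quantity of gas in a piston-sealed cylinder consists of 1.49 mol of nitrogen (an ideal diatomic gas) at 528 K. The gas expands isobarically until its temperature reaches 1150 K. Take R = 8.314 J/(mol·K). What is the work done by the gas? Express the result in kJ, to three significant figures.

Isobaric: W = P ΔV = nR ΔT.
W = (1.49)(8.314)(1150 − 528) = 7705 J.

W ≈ 7.71 kJ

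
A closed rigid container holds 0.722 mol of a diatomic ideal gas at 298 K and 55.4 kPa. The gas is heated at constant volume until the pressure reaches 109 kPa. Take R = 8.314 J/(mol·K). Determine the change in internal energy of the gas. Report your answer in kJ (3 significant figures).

Constant volume ⇒ W = 0, so Q = ΔU = nCᵥΔT with Cᵥ = 5R/2 = 20.79 J/(mol·K).
At constant V, T₂/T₁ = P₂/P₁ ⇒ ΔT = T₁(P₂/P₁ − 1) = 298·(109/55.4 − 1) = 288.3 K.
ΔU = (0.722)(20.79)(288.3) = 4327 J.

ΔU ≈ 4.33 kJ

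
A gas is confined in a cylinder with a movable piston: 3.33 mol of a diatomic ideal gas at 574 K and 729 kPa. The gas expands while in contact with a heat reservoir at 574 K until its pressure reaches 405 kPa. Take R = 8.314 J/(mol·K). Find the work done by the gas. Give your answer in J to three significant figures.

W ≈ 9340 J

Isothermal process: W = nRT ln(V₂/V₁) = nRT ln(P₁/P₂).
W = (3.33)(8.314)(574) × ln(729/405)
  = 15892 × ln(1.8) = 15892 × 0.5878
W_by_gas = 9341 J.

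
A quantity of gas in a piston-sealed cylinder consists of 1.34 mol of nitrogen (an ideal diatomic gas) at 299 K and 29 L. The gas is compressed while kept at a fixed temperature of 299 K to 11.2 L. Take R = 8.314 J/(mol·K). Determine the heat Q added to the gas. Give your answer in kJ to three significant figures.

Q ≈ -3.17 kJ

Isothermal ⇒ ΔU = 0, so Q = W = nRT ln(V₂/V₁).
Q = (1.34)(8.314)(299) ln(11.2/29) = 3331 × -0.9514 = -3169 J.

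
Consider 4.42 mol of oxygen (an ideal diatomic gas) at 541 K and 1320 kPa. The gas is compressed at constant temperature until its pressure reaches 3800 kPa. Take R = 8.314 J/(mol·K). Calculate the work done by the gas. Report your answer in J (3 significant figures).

Isothermal process: W = nRT ln(V₂/V₁) = nRT ln(P₁/P₂).
W = (4.42)(8.314)(541) × ln(1320/3800)
  = 19881 × ln(0.3474) = 19881 × -1.057
W_by_gas = -21021 J.

W ≈ -21000 J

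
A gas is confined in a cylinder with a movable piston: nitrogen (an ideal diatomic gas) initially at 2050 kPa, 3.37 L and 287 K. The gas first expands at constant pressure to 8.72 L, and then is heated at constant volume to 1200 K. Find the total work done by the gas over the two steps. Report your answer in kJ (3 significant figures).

W_total ≈ 11.0 kJ

Step 1 (isobaric): W = PΔV = (2050 kPa)(8.72 − 3.37 L) = 10968 J.
Step 2 (isochoric): W = 0 (constant volume).
W_total = 10968 + 0 = 10968 J.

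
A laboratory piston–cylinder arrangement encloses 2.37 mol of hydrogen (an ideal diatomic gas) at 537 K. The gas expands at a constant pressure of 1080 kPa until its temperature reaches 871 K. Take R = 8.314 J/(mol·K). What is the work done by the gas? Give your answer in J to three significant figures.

Isobaric: W = P ΔV = nR ΔT.
W = (2.37)(8.314)(871 − 537) = 6581 J.

W ≈ 6580 J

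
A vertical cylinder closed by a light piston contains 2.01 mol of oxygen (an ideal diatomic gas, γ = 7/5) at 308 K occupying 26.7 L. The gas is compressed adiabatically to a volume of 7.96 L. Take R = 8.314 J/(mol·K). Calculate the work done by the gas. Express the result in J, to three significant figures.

W ≈ -8010 J

Adiabatic: TV^(γ−1) = const with γ = 7/5.
T₂ = T₁ (V₁/V₂)^(γ−1) = 308 × (26.7/7.96)^0.4 = 308 × 1.623 = 499.8 K.
W_by = nCᵥ(T₁ − T₂) = (2.01)(20.79)(308 − 499.8) = -8013 J.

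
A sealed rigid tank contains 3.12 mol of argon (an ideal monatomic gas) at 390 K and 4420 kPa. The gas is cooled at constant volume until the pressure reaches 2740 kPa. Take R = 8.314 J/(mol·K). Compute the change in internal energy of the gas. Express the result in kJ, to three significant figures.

Constant volume ⇒ W = 0, so Q = ΔU = nCᵥΔT with Cᵥ = 3R/2 = 12.47 J/(mol·K).
At constant V, T₂/T₁ = P₂/P₁ ⇒ ΔT = T₁(P₂/P₁ − 1) = 390·(2740/4420 − 1) = -148.2 K.
ΔU = (3.12)(12.47)(-148.2) = -5768 J.

ΔU ≈ -5.77 kJ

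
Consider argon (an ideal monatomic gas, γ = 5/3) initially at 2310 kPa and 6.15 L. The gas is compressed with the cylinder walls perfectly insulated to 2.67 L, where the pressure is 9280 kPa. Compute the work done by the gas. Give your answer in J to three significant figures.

W ≈ -15900 J

Adiabatic: W = (P₁V₁ − P₂V₂)/(γ − 1) with γ = 5/3.
P₁V₁ = 14206 J, P₂V₂ = 24778 J.
W = (14206 − 24778) / 0.6667 = -15857 J.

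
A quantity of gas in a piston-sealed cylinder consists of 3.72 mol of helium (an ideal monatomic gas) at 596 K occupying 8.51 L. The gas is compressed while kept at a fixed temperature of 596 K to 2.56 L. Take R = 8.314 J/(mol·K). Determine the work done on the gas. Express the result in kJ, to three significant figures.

Isothermal: W = nRT ln(V₂/V₁).
W = (3.72)(8.314)(596) × ln(2.56/8.51)
  = 18433 × -1.201
W_by_gas = -22143 J; work on gas = −W_by = 22143 J.

W ≈ 22.1 kJ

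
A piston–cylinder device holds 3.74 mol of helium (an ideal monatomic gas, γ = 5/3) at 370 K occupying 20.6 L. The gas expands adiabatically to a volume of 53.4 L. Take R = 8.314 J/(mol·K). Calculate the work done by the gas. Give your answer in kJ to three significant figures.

Adiabatic: TV^(γ−1) = const with γ = 5/3.
T₂ = T₁ (V₁/V₂)^(γ−1) = 370 × (20.6/53.4)^0.667 = 370 × 0.5299 = 196.1 K.
W_by = nCᵥ(T₁ − T₂) = (3.74)(12.47)(370 − 196.1) = 8112 J.

W ≈ 8.11 kJ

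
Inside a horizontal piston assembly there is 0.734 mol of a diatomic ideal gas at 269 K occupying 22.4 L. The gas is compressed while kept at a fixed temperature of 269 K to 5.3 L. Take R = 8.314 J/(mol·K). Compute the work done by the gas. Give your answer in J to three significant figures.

W ≈ -2370 J

Isothermal: W = nRT ln(V₂/V₁).
W = (0.734)(8.314)(269) × ln(5.3/22.4)
  = 1642 × -1.441
W_by_gas = -2366 J.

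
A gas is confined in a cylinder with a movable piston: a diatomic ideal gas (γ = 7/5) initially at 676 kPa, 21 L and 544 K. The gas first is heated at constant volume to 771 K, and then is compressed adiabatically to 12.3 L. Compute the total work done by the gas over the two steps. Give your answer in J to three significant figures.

Step 1 (isochoric): W = 0 (constant volume).
After step 1: P = 958.1 kPa (V unchanged).
Step 2 (adiabatic): W = (P₁V₁ − P₂V₂)/(γ−1) = (20120 − 24920)/0.4 = -12001 J.
W_total = 0 − 12001 = -12001 J.

W_total ≈ -12000 J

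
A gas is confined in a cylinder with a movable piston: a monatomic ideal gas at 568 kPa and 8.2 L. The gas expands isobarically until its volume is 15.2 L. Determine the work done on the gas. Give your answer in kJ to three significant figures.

W ≈ -3.98 kJ

Isobaric: W = P ΔV.
W = (568 kPa)(15.2 − 8.2 L) = (568)(7) = 3976 J.
Work on gas = −W_by = -3976 J.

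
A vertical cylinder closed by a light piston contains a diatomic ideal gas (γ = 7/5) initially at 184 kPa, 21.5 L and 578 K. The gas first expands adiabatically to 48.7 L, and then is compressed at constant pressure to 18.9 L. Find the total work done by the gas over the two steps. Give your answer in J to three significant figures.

W_total ≈ 1010 J

Step 1 (adiabatic): W = (P₁V₁ − P₂V₂)/(γ−1) = (3956 − 2852)/0.4 = 2759 J.
After step 1: P = 58.57 kPa, V = 48.7 L, T = 416.8 K.
Step 2 (isobaric): W = PΔV = (58.57 kPa)(18.9 − 48.7 L) = -1745 J.
W_total = 2759 − 1745 = 1013 J.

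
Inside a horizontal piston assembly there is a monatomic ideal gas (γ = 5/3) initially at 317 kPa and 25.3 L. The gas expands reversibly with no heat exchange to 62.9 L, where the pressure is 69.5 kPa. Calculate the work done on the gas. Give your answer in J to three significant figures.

W ≈ -5470 J

Adiabatic: W = (P₁V₁ − P₂V₂)/(γ − 1) with γ = 5/3.
P₁V₁ = 8020 J, P₂V₂ = 4372 J.
W = (8020 − 4372) / 0.6667 = 5473 J.
Work on gas = −W_by = -5473 J.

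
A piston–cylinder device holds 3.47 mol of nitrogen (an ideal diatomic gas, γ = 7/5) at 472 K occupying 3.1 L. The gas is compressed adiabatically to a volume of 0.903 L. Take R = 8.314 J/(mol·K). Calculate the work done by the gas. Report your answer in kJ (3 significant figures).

Adiabatic: TV^(γ−1) = const with γ = 7/5.
T₂ = T₁ (V₁/V₂)^(γ−1) = 472 × (3.1/0.903)^0.4 = 472 × 1.638 = 773.1 K.
W_by = nCᵥ(T₁ − T₂) = (3.47)(20.79)(472 − 773.1) = -21713 J.

W ≈ -21.7 kJ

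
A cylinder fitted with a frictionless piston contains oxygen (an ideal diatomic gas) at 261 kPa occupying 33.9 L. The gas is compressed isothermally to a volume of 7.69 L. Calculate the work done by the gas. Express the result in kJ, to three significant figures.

Isothermal: W = nRT ln(V₂/V₁) = P₁V₁ ln(V₂/V₁).
P₁V₁ = (261 kPa)(33.9 L) = 8848 J.
W = 8848 × ln(7.69/33.9) = 8848 × -1.483
W_by_gas = -13126 J.

W ≈ -13.1 kJ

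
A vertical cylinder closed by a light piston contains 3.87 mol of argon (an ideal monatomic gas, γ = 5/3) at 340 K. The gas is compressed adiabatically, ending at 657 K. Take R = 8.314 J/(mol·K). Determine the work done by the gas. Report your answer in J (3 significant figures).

W ≈ -15300 J

Adiabatic ⇒ Q = 0, so W_by = −ΔU = nCᵥ(T₁ − T₂).
Cᵥ = 3R/2 = 12.47 J/(mol·K).
W = (3.87)(12.47)(340 − 657) = -15299 J.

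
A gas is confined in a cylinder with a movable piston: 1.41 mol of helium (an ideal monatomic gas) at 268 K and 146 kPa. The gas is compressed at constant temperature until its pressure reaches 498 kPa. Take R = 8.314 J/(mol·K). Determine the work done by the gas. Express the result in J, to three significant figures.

Isothermal process: W = nRT ln(V₂/V₁) = nRT ln(P₁/P₂).
W = (1.41)(8.314)(268) × ln(146/498)
  = 3142 × ln(0.2932) = 3142 × -1.227
W_by_gas = -3855 J.

W ≈ -3850 J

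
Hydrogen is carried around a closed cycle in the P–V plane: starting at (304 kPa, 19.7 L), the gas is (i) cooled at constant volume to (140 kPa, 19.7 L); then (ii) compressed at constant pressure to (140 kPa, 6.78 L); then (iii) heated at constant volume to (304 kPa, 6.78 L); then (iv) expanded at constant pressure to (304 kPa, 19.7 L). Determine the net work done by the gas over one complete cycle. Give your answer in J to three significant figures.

Constant-volume legs do no work.
W(ii) = (140)(6.78 − 19.7) = -1809 J; W(iv) = (304)(19.7 − 6.78) = 3928 J.
W_net = -1809 + 3928 = 2119 J (the clockwise enclosed area).

W_net ≈ 2120 J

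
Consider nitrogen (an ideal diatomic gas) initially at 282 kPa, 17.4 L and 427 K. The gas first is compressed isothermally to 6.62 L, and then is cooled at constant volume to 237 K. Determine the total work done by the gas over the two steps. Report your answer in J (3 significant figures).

W_total ≈ -4740 J

Step 1 (isothermal): W = P₁V₁ ln(V₂/V₁) = (4907) ln(6.62/17.4) = -4742 J.
Step 2 (isochoric): W = 0 (constant volume).
W_total = -4742 + 0 = -4742 J.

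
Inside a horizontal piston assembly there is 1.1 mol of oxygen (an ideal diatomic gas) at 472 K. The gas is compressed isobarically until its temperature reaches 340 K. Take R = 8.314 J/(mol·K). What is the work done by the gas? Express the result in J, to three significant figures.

Isobaric: W = P ΔV = nR ΔT.
W = (1.1)(8.314)(340 − 472) = -1207 J.

W ≈ -1210 J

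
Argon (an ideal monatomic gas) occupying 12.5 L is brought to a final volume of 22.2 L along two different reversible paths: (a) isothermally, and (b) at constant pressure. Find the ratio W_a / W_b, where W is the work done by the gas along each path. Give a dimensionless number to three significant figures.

W_a / W_b ≈ 0.740

Path (a) isothermal: W = P₁V₁ ln(V₂/V₁) → W_a/(P₁V₁) = 0.5744.
Path (b) isobaric: W = P₁(V₂ − V₁) → W_b/(P₁V₁) = 0.776.
W_a / W_b = 0.5744 / 0.776 = 0.7402.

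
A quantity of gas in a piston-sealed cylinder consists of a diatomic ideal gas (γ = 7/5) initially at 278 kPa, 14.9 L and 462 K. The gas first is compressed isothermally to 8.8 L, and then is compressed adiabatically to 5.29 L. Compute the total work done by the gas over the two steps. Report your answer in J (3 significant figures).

Step 1 (isothermal): W = P₁V₁ ln(V₂/V₁) = (4142) ln(8.8/14.9) = -2181 J.
After step 1: P = 470.7 kPa, V = 8.8 L, T = 462 K.
Step 2 (adiabatic): W = (P₁V₁ − P₂V₂)/(γ−1) = (4142 − 5077)/0.4 = -2338 J.
W_total = -2181 − 2338 = -4519 J.

W_total ≈ -4520 J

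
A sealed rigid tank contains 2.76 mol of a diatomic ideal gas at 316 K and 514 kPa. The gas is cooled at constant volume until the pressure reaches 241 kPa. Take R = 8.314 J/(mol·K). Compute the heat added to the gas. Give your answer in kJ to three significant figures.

Constant volume ⇒ W = 0, so Q = ΔU = nCᵥΔT with Cᵥ = 5R/2 = 20.79 J/(mol·K).
At constant V, T₂/T₁ = P₂/P₁ ⇒ ΔT = T₁(P₂/P₁ − 1) = 316·(241/514 − 1) = -167.8 K.
ΔU = (2.76)(20.79)(-167.8) = -9628 J.

Q ≈ -9.63 kJ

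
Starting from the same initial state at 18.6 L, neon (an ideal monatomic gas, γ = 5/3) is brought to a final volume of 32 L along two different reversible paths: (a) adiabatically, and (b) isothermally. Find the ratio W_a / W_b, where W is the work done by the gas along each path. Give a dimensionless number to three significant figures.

Path (a) adiabatic: W = P₁V₁(1 − (V₁/V₂)^(γ−1))/(γ−1) → W_a/(P₁V₁) = 0.4553.
Path (b) isothermal: W = P₁V₁ ln(V₂/V₁) → W_b/(P₁V₁) = 0.5426.
W_a / W_b = 0.4553 / 0.5426 = 0.8391.

W_a / W_b ≈ 0.839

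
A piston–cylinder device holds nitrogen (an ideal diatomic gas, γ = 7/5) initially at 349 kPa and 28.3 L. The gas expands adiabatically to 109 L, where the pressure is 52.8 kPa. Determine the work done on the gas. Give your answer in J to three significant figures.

W ≈ -10300 J

Adiabatic: W = (P₁V₁ − P₂V₂)/(γ − 1) with γ = 7/5.
P₁V₁ = 9877 J, P₂V₂ = 5755 J.
W = (9877 − 5755) / 0.4 = 10304 J.
Work on gas = −W_by = -10304 J.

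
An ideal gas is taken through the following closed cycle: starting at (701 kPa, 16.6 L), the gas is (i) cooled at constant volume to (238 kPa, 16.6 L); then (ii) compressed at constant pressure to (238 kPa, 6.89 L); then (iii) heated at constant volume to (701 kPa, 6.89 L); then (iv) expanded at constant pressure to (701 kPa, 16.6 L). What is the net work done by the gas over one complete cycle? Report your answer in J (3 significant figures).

Constant-volume legs do no work.
W(ii) = (238)(6.89 − 16.6) = -2311 J; W(iv) = (701)(16.6 − 6.89) = 6807 J.
W_net = -2311 + 6807 = 4496 J (the clockwise enclosed area).

W_net ≈ 4500 J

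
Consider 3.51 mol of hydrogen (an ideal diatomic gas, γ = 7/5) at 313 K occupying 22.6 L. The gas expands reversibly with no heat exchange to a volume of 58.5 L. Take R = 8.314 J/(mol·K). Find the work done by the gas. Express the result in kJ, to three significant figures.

Adiabatic: TV^(γ−1) = const with γ = 7/5.
T₂ = T₁ (V₁/V₂)^(γ−1) = 313 × (22.6/58.5)^0.4 = 313 × 0.6836 = 214 K.
W_by = nCᵥ(T₁ − T₂) = (3.51)(20.79)(313 − 214) = 7226 J.

W ≈ 7.23 kJ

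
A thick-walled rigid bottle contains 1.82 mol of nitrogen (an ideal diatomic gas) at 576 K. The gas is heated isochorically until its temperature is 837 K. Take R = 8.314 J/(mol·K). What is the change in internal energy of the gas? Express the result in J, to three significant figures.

Constant volume ⇒ W = 0, so Q = ΔU = nCᵥΔT with Cᵥ = 5R/2 = 20.79 J/(mol·K).
ΔU = (1.82)(20.79)(837 − 576) = 9873 J.

ΔU ≈ 9870 J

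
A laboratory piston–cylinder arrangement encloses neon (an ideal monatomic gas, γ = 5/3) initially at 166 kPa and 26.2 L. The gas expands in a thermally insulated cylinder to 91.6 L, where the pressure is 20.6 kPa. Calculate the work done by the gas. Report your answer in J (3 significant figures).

W ≈ 3690 J

Adiabatic: W = (P₁V₁ − P₂V₂)/(γ − 1) with γ = 5/3.
P₁V₁ = 4349 J, P₂V₂ = 1887 J.
W = (4349 − 1887) / 0.6667 = 3693 J.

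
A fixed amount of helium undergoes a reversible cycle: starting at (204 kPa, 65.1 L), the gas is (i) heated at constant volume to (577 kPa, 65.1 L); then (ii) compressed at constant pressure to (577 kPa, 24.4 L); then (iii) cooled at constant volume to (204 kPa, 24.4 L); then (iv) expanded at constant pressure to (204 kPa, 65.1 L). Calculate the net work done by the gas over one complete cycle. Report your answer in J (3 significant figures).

W_net ≈ -15200 J

Constant-volume legs do no work.
W(ii) = (577)(24.4 − 65.1) = -23484 J; W(iv) = (204)(65.1 − 24.4) = 8303 J.
W_net = -23484 + 8303 = -15181 J (the counter-clockwise enclosed area).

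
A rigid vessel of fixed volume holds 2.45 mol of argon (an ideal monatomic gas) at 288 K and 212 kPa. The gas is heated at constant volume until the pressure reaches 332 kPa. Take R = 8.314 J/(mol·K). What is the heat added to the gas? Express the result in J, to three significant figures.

Q ≈ 4980 J

Constant volume ⇒ W = 0, so Q = ΔU = nCᵥΔT with Cᵥ = 3R/2 = 12.47 J/(mol·K).
At constant V, T₂/T₁ = P₂/P₁ ⇒ ΔT = T₁(P₂/P₁ − 1) = 288·(332/212 − 1) = 163 K.
ΔU = (2.45)(12.47)(163) = 4981 J.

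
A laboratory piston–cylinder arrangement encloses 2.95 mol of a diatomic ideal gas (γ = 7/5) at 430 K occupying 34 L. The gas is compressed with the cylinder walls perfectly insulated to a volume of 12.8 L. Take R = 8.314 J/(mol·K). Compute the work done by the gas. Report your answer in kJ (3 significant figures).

Adiabatic: TV^(γ−1) = const with γ = 7/5.
T₂ = T₁ (V₁/V₂)^(γ−1) = 430 × (34/12.8)^0.4 = 430 × 1.478 = 635.6 K.
W_by = nCᵥ(T₁ − T₂) = (2.95)(20.79)(430 − 635.6) = -12606 J.

W ≈ -12.6 kJ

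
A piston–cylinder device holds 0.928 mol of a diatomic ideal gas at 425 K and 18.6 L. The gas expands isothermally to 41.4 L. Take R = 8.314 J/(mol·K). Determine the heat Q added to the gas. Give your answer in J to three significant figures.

Isothermal ⇒ ΔU = 0, so Q = W = nRT ln(V₂/V₁).
Q = (0.928)(8.314)(425) ln(41.4/18.6) = 3279 × 0.8001 = 2624 J.

Q ≈ 2620 J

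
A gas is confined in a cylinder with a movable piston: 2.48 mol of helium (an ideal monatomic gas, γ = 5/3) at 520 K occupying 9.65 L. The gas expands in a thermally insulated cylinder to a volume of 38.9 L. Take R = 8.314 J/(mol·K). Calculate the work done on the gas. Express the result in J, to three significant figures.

W ≈ -9730 J

Adiabatic: TV^(γ−1) = const with γ = 5/3.
T₂ = T₁ (V₁/V₂)^(γ−1) = 520 × (9.65/38.9)^0.667 = 520 × 0.3948 = 205.3 K.
W_by = nCᵥ(T₁ − T₂) = (2.48)(12.47)(520 − 205.3) = 9733 J.
Work on gas = −W_by = -9733 J.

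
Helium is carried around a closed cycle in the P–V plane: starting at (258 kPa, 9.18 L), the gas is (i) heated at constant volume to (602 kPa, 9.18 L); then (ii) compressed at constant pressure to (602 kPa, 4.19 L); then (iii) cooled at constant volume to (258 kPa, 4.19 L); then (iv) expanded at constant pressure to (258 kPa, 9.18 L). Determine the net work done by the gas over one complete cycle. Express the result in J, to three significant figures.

Constant-volume legs do no work.
W(ii) = (602)(4.19 − 9.18) = -3004 J; W(iv) = (258)(9.18 − 4.19) = 1287 J.
W_net = -3004 + 1287 = -1717 J (the counter-clockwise enclosed area).

W_net ≈ -1720 J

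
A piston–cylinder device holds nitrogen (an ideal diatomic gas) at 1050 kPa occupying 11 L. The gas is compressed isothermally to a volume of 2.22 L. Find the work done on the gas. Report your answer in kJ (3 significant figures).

W ≈ 18.5 kJ

Isothermal: W = nRT ln(V₂/V₁) = P₁V₁ ln(V₂/V₁).
P₁V₁ = (1050 kPa)(11 L) = 11550 J.
W = 11550 × ln(2.22/11) = 11550 × -1.6
W_by_gas = -18484 J; work on gas = −W_by = 18484 J.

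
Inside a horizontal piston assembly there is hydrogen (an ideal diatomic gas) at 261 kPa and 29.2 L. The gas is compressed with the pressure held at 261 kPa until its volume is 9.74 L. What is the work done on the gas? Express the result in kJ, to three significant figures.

Isobaric: W = P ΔV.
W = (261 kPa)(9.74 − 29.2 L) = (261)(-19.46) = -5079 J.
Work on gas = −W_by = 5079 J.

W ≈ 5.08 kJ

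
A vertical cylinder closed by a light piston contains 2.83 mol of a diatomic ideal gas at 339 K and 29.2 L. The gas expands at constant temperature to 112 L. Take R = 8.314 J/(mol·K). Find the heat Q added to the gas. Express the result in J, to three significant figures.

Q ≈ 10700 J

Isothermal ⇒ ΔU = 0, so Q = W = nRT ln(V₂/V₁).
Q = (2.83)(8.314)(339) ln(112/29.2) = 7976 × 1.344 = 10723 J.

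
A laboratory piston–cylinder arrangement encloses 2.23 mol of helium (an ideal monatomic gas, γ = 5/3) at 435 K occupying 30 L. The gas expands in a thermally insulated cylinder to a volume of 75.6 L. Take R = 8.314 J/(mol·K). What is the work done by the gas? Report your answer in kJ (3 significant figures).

W ≈ 5.56 kJ

Adiabatic: TV^(γ−1) = const with γ = 5/3.
T₂ = T₁ (V₁/V₂)^(γ−1) = 435 × (30/75.6)^0.667 = 435 × 0.54 = 234.9 K.
W_by = nCᵥ(T₁ − T₂) = (2.23)(12.47)(435 − 234.9) = 5565 J.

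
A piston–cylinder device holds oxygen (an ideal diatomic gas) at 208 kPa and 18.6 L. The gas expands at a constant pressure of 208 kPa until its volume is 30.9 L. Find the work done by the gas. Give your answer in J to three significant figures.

W ≈ 2560 J

Isobaric: W = P ΔV.
W = (208 kPa)(30.9 − 18.6 L) = (208)(12.3) = 2558 J.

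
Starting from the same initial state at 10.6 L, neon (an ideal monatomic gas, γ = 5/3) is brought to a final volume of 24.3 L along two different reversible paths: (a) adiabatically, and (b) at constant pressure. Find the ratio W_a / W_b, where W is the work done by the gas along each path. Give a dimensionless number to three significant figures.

W_a / W_b ≈ 0.493

Path (a) adiabatic: W = P₁V₁(1 − (V₁/V₂)^(γ−1))/(γ−1) → W_a/(P₁V₁) = 0.6372.
Path (b) isobaric: W = P₁(V₂ − V₁) → W_b/(P₁V₁) = 1.292.
W_a / W_b = 0.6372 / 1.292 = 0.493.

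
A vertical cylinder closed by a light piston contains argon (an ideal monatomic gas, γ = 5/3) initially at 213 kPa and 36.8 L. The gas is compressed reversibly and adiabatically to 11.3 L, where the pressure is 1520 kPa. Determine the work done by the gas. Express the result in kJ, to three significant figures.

W ≈ -14.0 kJ

Adiabatic: W = (P₁V₁ − P₂V₂)/(γ − 1) with γ = 5/3.
P₁V₁ = 7838 J, P₂V₂ = 17176 J.
W = (7838 − 17176) / 0.6667 = -14006 J.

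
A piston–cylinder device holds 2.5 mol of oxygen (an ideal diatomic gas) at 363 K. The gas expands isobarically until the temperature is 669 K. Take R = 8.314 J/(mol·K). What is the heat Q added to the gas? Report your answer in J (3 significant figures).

Q ≈ 22300 J

Isobaric: W = nRΔT = (2.5)(8.314)(306) = 6360 J.
ΔU = nCᵥΔT with Cᵥ = 5R/2: ΔU = (2.5)(20.79)(306) = 15901 J.
Q = ΔU + W = 15901 + 6360 = 22261 J.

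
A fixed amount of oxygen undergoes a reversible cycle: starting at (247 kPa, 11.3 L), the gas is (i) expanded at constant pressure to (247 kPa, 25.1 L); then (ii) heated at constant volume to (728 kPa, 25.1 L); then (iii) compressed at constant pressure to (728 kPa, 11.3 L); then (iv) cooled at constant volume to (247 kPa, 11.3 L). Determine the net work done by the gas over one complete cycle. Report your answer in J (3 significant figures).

Constant-volume legs do no work.
W(i) = (247)(25.1 − 11.3) = 3409 J; W(iii) = (728)(11.3 − 25.1) = -10046 J.
W_net = 3409 − 10046 = -6638 J (the counter-clockwise enclosed area).

W_net ≈ -6640 J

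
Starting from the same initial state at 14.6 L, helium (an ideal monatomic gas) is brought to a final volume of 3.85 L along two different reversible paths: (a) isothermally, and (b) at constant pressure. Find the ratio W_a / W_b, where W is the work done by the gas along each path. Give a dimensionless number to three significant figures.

Path (a) isothermal: W = P₁V₁ ln(V₂/V₁) → W_a/(P₁V₁) = -1.333.
Path (b) isobaric: W = P₁(V₂ − V₁) → W_b/(P₁V₁) = -0.7363.
W_a / W_b = -1.333 / -0.7363 = 1.81.

W_a / W_b ≈ 1.81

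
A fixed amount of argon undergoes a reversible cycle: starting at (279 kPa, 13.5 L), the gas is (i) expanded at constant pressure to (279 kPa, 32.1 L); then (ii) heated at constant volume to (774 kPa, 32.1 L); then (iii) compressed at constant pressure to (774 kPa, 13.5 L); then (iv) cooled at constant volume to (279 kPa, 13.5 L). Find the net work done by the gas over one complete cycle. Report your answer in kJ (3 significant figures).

W_net ≈ -9.21 kJ

Constant-volume legs do no work.
W(i) = (279)(32.1 − 13.5) = 5189 J; W(iii) = (774)(13.5 − 32.1) = -14396 J.
W_net = 5189 − 14396 = -9207 J (the counter-clockwise enclosed area).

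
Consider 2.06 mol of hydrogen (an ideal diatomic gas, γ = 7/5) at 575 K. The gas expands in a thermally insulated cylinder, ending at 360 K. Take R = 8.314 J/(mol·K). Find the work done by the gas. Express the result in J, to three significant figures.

W ≈ 9210 J

Adiabatic ⇒ Q = 0, so W_by = −ΔU = nCᵥ(T₁ − T₂).
Cᵥ = 5R/2 = 20.79 J/(mol·K).
W = (2.06)(20.79)(575 − 360) = 9206 J.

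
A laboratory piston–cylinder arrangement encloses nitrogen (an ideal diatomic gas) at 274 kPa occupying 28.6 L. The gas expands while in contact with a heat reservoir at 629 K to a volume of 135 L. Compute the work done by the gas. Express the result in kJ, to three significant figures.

W ≈ 12.2 kJ

Isothermal: W = nRT ln(V₂/V₁) = P₁V₁ ln(V₂/V₁).
P₁V₁ = (274 kPa)(28.6 L) = 7836 J.
W = 7836 × ln(135/28.6) = 7836 × 1.552
W_by_gas = 12161 J.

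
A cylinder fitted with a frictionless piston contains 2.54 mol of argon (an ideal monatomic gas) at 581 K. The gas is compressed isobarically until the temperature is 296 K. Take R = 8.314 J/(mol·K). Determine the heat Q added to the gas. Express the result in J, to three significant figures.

Q ≈ -15000 J

Isobaric: W = nRΔT = (2.54)(8.314)(-285) = -6019 J.
ΔU = nCᵥΔT with Cᵥ = 3R/2: ΔU = (2.54)(12.47)(-285) = -9028 J.
Q = ΔU + W = -9028 − 6019 = -15046 J.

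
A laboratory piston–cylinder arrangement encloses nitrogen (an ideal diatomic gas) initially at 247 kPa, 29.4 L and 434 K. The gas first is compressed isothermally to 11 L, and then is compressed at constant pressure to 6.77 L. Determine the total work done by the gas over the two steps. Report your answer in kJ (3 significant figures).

Step 1 (isothermal): W = P₁V₁ ln(V₂/V₁) = (7262) ln(11/29.4) = -7139 J.
After step 1: P = 660.2 kPa, V = 11 L, T = 434 K.
Step 2 (isobaric): W = PΔV = (660.2 kPa)(6.77 − 11 L) = -2792 J.
W_total = -7139 − 2792 = -9932 J.

W_total ≈ -9.93 kJ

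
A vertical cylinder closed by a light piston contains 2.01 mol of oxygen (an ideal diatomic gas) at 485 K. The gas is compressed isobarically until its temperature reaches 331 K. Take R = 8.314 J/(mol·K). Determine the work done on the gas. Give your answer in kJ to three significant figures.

Isobaric: W = P ΔV = nR ΔT.
W = (2.01)(8.314)(331 − 485) = -2574 J.
Work on gas = −W_by = 2574 J.

W ≈ 2.57 kJ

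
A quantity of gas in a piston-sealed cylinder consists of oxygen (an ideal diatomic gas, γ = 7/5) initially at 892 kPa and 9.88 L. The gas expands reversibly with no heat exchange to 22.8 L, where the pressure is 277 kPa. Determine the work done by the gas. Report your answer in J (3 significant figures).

Adiabatic: W = (P₁V₁ − P₂V₂)/(γ − 1) with γ = 7/5.
P₁V₁ = 8813 J, P₂V₂ = 6316 J.
W = (8813 − 6316) / 0.4 = 6243 J.

W ≈ 6240 J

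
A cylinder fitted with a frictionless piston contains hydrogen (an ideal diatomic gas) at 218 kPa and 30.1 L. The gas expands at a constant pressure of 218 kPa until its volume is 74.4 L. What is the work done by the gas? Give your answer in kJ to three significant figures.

W ≈ 9.66 kJ

Isobaric: W = P ΔV.
W = (218 kPa)(74.4 − 30.1 L) = (218)(44.3) = 9657 J.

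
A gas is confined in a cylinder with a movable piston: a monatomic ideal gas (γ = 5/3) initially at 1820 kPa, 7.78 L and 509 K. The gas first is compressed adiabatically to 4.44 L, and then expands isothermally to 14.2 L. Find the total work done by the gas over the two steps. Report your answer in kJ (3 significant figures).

Step 1 (adiabatic): W = (P₁V₁ − P₂V₂)/(γ−1) = (14160 − 20580)/0.667 = -9631 J.
After step 1: P = 4635 kPa, V = 4.44 L, T = 739.8 K.
Step 2 (isothermal): W = P₁V₁ ln(V₂/V₁) = (20580) ln(14.2/4.44) = 23926 J.
W_total = -9631 + 23926 = 14295 J.

W_total ≈ 14.3 kJ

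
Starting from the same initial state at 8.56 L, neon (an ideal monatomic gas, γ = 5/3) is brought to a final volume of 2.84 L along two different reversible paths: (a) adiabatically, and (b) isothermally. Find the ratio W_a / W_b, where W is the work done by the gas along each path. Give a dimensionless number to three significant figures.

W_a / W_b ≈ 1.48

Path (a) adiabatic: W = P₁V₁(1 − (V₁/V₂)^(γ−1))/(γ−1) → W_a/(P₁V₁) = -1.63.
Path (b) isothermal: W = P₁V₁ ln(V₂/V₁) → W_b/(P₁V₁) = -1.103.
W_a / W_b = -1.63 / -1.103 = 1.477.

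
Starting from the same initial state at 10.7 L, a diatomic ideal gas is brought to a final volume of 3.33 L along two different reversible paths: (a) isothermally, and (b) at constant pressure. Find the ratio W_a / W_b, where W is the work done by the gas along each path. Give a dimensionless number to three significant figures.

Path (a) isothermal: W = P₁V₁ ln(V₂/V₁) → W_a/(P₁V₁) = -1.167.
Path (b) isobaric: W = P₁(V₂ − V₁) → W_b/(P₁V₁) = -0.6888.
W_a / W_b = -1.167 / -0.6888 = 1.695.

W_a / W_b ≈ 1.69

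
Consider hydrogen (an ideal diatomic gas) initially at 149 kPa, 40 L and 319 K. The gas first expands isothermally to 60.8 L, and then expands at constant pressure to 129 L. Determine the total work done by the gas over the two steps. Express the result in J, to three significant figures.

W_total ≈ 9180 J

Step 1 (isothermal): W = P₁V₁ ln(V₂/V₁) = (5960) ln(60.8/40) = 2496 J.
After step 1: P = 98.03 kPa, V = 60.8 L, T = 319 K.
Step 2 (isobaric): W = PΔV = (98.03 kPa)(129 − 60.8 L) = 6685 J.
W_total = 2496 + 6685 = 9181 J.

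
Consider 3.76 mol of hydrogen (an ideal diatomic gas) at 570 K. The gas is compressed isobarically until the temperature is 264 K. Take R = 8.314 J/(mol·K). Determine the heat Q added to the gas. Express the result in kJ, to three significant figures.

Q ≈ -33.5 kJ

Isobaric: W = nRΔT = (3.76)(8.314)(-306) = -9566 J.
ΔU = nCᵥΔT with Cᵥ = 5R/2: ΔU = (3.76)(20.79)(-306) = -23914 J.
Q = ΔU + W = -23914 − 9566 = -33480 J.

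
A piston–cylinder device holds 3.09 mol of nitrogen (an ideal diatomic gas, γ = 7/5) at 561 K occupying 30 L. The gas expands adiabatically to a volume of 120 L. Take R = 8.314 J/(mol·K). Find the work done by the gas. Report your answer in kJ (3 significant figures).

Adiabatic: TV^(γ−1) = const with γ = 7/5.
T₂ = T₁ (V₁/V₂)^(γ−1) = 561 × (30/120)^0.4 = 561 × 0.5743 = 322.2 K.
W_by = nCᵥ(T₁ − T₂) = (3.09)(20.79)(561 − 322.2) = 15336 J.

W ≈ 15.3 kJ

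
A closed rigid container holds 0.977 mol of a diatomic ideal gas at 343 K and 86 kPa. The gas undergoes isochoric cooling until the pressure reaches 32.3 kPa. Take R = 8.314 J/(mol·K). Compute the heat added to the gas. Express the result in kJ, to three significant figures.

Constant volume ⇒ W = 0, so Q = ΔU = nCᵥΔT with Cᵥ = 5R/2 = 20.79 J/(mol·K).
At constant V, T₂/T₁ = P₂/P₁ ⇒ ΔT = T₁(P₂/P₁ − 1) = 343·(32.3/86 − 1) = -214.2 K.
ΔU = (0.977)(20.79)(-214.2) = -4349 J.

Q ≈ -4.35 kJ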